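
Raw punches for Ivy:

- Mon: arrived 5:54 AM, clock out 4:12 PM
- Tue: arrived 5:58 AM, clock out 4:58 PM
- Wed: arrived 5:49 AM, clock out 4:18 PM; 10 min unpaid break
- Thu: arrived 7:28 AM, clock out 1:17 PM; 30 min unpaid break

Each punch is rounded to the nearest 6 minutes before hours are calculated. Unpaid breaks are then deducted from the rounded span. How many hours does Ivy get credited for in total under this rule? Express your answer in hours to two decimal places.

36.93 hours

Mon: in 5:54 AM→5:54 AM, out 4:12 PM→4:12 PM; 10 h 18 min
Tue: in 5:58 AM→6:00 AM, out 4:58 PM→5:00 PM; 11 h 0 min
Wed: in 5:49 AM→5:48 AM, out 4:18 PM→4:18 PM; 10 h 30 min − 10 min = 10 h 20 min
Thu: in 7:28 AM→7:30 AM, out 1:17 PM→1:18 PM; 5 h 48 min − 30 min = 5 h 18 min
Total credited: 36 h 56 min.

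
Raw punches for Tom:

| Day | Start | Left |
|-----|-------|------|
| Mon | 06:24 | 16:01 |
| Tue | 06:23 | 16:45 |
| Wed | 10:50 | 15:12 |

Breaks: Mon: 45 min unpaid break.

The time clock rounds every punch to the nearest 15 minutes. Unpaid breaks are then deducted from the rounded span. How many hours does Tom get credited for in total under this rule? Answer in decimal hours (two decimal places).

23.50 hours

Mon: in 06:24→06:30, out 16:01→16:00; 9 h 30 min − 45 min = 8 h 45 min
Tue: in 06:23→06:30, out 16:45→16:45; 10 h 15 min
Wed: in 10:50→10:45, out 15:12→15:15; 4 h 30 min
Total credited: 23 h 30 min.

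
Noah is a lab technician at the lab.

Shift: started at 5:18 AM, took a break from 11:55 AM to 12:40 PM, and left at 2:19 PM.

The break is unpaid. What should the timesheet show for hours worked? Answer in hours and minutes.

Shift: 5:18 AM–2:19 PM = 9 h 1 min; less 45 min break → 8 h 16 min

8 h 16 min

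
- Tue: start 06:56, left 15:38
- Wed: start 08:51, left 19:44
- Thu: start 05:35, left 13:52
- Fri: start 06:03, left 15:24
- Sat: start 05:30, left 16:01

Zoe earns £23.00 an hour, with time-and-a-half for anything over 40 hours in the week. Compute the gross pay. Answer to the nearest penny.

£1186.80

Tue: 06:56–15:38 = 8 h 42 min
Wed: 08:51–19:44 = 10 h 53 min
Thu: 05:35–13:52 = 8 h 17 min
Fri: 06:03–15:24 = 9 h 21 min
Sat: 05:30–16:01 = 10 h 31 min
Total worked: 47 h 44 min = 2864 min.
Regular 40 h 0 min = 2400 min at £23.00/h; overtime 7 h 44 min = 464 min at £34.50/h.
Pay = (2400 × £23.00 + 464 × £34.50) ÷ 60 = £1186.80.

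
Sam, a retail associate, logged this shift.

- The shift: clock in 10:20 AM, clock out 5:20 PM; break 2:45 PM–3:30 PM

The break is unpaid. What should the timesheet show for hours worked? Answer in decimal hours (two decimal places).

The shift: 10:20 AM–5:20 PM = 7 h 0 min; less 45 min break → 6 h 15 min

6.25 hours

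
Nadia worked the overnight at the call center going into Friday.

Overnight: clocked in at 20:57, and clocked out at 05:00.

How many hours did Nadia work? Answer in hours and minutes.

8 h 3 min

Overnight: 20:57 → midnight = 3 h 3 min; midnight → 05:00 = 5 h 0 min; span 8 h 3 min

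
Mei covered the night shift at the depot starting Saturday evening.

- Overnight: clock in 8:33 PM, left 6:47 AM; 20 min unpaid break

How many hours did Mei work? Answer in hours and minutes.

Overnight: 8:33 PM → midnight = 3 h 27 min; midnight → 6:47 AM = 6 h 47 min; span 10 h 14 min; less 20 min break → 9 h 54 min

9 h 54 min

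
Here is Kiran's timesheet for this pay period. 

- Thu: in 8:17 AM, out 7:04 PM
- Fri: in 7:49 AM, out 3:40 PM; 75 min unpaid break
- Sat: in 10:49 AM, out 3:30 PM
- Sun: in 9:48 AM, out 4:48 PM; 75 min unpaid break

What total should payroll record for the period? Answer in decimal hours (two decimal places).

27.82 hours

Thu: 8:17 AM–7:04 PM = 10 h 47 min
Fri: 7:49 AM–3:40 PM = 7 h 51 min; less 75 min break → 6 h 36 min
Sat: 10:49 AM–3:30 PM = 4 h 41 min
Sun: 9:48 AM–4:48 PM = 7 h 0 min; less 75 min break → 5 h 45 min
Total: 10 h 47 min + 6 h 36 min + 4 h 41 min + 5 h 45 min = 27 h 49 min.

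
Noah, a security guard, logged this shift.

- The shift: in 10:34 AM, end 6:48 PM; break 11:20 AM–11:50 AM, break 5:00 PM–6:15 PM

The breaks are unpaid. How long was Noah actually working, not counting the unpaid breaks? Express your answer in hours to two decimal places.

6.48 hours

The shift: 10:34 AM–6:48 PM = 8 h 14 min; less 105 min break → 6 h 29 min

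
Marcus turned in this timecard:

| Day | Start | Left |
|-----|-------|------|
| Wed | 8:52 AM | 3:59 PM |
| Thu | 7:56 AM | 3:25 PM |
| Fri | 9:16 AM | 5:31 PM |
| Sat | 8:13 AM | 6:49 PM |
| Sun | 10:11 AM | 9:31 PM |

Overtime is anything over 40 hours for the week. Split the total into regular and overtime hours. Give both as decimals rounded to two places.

Wed: 8:52 AM–3:59 PM = 7 h 7 min
Thu: 7:56 AM–3:25 PM = 7 h 29 min
Fri: 9:16 AM–5:31 PM = 8 h 15 min
Sat: 8:13 AM–6:49 PM = 10 h 36 min
Sun: 10:11 AM–9:31 PM = 11 h 20 min
Total worked: 44 h 47 min = 44.78 h.
Threshold 40 h → overtime 4 h 47 min, regular 40 h 0 min.

Regular 40.00 hours, overtime 4.78 hours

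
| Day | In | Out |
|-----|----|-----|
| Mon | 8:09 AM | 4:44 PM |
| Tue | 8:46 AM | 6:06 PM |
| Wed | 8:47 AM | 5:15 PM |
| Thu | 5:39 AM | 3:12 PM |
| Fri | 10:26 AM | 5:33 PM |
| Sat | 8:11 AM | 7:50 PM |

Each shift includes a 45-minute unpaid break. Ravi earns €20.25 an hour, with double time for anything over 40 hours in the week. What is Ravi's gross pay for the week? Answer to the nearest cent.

€1223.10

Mon: 8:09 AM–4:44 PM = 8 h 35 min; less 45 min break → 7 h 50 min
Tue: 8:46 AM–6:06 PM = 9 h 20 min; less 45 min break → 8 h 35 min
Wed: 8:47 AM–5:15 PM = 8 h 28 min; less 45 min break → 7 h 43 min
Thu: 5:39 AM–3:12 PM = 9 h 33 min; less 45 min break → 8 h 48 min
Fri: 10:26 AM–5:33 PM = 7 h 7 min; less 45 min break → 6 h 22 min
Sat: 8:11 AM–7:50 PM = 11 h 39 min; less 45 min break → 10 h 54 min
Total worked: 50 h 12 min = 3012 min.
Regular 40 h 0 min = 2400 min at €20.25/h; overtime 10 h 12 min = 612 min at €40.50/h.
Pay = (2400 × €20.25 + 612 × €40.50) ÷ 60 = €1223.10.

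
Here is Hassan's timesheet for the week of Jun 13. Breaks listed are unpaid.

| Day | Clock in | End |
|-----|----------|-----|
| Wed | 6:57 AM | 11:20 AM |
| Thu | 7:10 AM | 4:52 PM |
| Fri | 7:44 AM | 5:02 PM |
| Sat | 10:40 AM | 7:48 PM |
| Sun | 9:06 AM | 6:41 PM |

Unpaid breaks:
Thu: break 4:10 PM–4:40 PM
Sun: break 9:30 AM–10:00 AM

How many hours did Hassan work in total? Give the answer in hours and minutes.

Wed: 6:57 AM–11:20 AM = 4 h 23 min
Thu: 7:10 AM–4:52 PM = 9 h 42 min; less 30 min break → 9 h 12 min
Fri: 7:44 AM–5:02 PM = 9 h 18 min
Sat: 10:40 AM–7:48 PM = 9 h 8 min
Sun: 9:06 AM–6:41 PM = 9 h 35 min; less 30 min break → 9 h 5 min
Total: 4 h 23 min + 9 h 12 min + 9 h 18 min + 9 h 8 min + 9 h 5 min = 41 h 6 min.

41 h 6 min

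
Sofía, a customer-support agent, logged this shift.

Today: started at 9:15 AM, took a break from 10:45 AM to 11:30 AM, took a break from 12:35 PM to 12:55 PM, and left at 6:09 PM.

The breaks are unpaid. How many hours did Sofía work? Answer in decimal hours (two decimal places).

Today: 9:15 AM–6:09 PM = 8 h 54 min; less 65 min break → 7 h 49 min

7.82 hours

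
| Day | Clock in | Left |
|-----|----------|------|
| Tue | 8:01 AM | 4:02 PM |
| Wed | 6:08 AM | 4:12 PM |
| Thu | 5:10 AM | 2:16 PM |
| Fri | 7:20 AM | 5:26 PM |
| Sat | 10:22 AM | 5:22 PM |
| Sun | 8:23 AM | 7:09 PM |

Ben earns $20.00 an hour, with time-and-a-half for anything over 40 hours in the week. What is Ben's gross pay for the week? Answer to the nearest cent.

Tue: 8:01 AM–4:02 PM = 8 h 1 min
Wed: 6:08 AM–4:12 PM = 10 h 4 min
Thu: 5:10 AM–2:16 PM = 9 h 6 min
Fri: 7:20 AM–5:26 PM = 10 h 6 min
Sat: 10:22 AM–5:22 PM = 7 h 0 min
Sun: 8:23 AM–7:09 PM = 10 h 46 min
Total worked: 55 h 3 min = 3303 min.
Regular 40 h 0 min = 2400 min at $20.00/h; overtime 15 h 3 min = 903 min at $30.00/h.
Pay = (2400 × $20.00 + 903 × $30.00) ÷ 60 = $1251.50.

$1251.50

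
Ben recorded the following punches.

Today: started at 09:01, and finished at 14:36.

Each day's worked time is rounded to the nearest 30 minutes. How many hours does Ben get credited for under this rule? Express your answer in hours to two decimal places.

5.50 hours

Today: 09:01–14:36 = 5 h 35 min → rounds to 5 h 30 min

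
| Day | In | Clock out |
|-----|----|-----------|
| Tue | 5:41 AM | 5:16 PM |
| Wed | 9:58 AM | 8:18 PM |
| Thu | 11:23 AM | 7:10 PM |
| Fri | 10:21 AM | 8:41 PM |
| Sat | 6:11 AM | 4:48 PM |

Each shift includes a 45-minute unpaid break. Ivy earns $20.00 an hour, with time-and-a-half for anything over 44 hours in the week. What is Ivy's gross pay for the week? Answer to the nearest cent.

Tue: 5:41 AM–5:16 PM = 11 h 35 min; less 45 min break → 10 h 50 min
Wed: 9:58 AM–8:18 PM = 10 h 20 min; less 45 min break → 9 h 35 min
Thu: 11:23 AM–7:10 PM = 7 h 47 min; less 45 min break → 7 h 2 min
Fri: 10:21 AM–8:41 PM = 10 h 20 min; less 45 min break → 9 h 35 min
Sat: 6:11 AM–4:48 PM = 10 h 37 min; less 45 min break → 9 h 52 min
Total worked: 46 h 54 min = 2814 min.
Regular 44 h 0 min = 2640 min at $20.00/h; overtime 2 h 54 min = 174 min at $30.00/h.
Pay = (2640 × $20.00 + 174 × $30.00) ÷ 60 = $967.00.

$967.00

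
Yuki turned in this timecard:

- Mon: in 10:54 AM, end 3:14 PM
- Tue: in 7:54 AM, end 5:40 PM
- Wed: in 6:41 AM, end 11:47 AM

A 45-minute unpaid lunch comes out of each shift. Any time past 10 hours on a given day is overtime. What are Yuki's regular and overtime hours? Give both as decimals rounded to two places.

Regular 16.95 hours, overtime 0.00 hours

Mon: 10:54 AM–3:14 PM = 4 h 20 min; less 45 min break → 3 h 35 min
Tue: 7:54 AM–5:40 PM = 9 h 46 min; less 45 min break → 9 h 1 min
Wed: 6:41 AM–11:47 AM = 5 h 6 min; less 45 min break → 4 h 21 min
Mon reg 3 h 35 min / OT 0 h 0 min; Tue reg 9 h 1 min / OT 0 h 0 min; Wed reg 4 h 21 min / OT 0 h 0 min.
Totals: regular 16 h 57 min, overtime 0 h 0 min.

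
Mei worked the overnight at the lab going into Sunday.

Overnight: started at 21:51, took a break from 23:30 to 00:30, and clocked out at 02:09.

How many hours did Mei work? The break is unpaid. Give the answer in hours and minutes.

Overnight: 21:51 → midnight = 2 h 9 min; midnight → 02:09 = 2 h 9 min; span 4 h 18 min; less 60 min break → 3 h 18 min

3 h 18 min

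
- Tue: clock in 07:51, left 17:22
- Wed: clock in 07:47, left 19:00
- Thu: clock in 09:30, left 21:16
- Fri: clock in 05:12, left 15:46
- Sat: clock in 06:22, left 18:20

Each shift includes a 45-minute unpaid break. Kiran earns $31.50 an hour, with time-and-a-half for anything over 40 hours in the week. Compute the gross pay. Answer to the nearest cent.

$1793.14

Tue: 07:51–17:22 = 9 h 31 min; less 45 min break → 8 h 46 min
Wed: 07:47–19:00 = 11 h 13 min; less 45 min break → 10 h 28 min
Thu: 09:30–21:16 = 11 h 46 min; less 45 min break → 11 h 1 min
Fri: 05:12–15:46 = 10 h 34 min; less 45 min break → 9 h 49 min
Sat: 06:22–18:20 = 11 h 58 min; less 45 min break → 11 h 13 min
Total worked: 51 h 17 min = 3077 min.
Regular 40 h 0 min = 2400 min at $31.50/h; overtime 11 h 17 min = 677 min at $47.25/h.
Pay = (2400 × $31.50 + 677 × $47.25) ÷ 60 = $1793.14.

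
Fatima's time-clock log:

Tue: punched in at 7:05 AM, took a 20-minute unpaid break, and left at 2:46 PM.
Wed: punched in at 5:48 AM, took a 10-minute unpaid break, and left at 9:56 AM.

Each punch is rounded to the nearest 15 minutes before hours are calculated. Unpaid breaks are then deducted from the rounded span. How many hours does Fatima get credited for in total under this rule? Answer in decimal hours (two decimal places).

Tue: in 7:05 AM→7:00 AM, out 2:46 PM→2:45 PM; 7 h 45 min − 20 min = 7 h 25 min
Wed: in 5:48 AM→5:45 AM, out 9:56 AM→10:00 AM; 4 h 15 min − 10 min = 4 h 5 min
Total credited: 11 h 30 min.

11.50 hours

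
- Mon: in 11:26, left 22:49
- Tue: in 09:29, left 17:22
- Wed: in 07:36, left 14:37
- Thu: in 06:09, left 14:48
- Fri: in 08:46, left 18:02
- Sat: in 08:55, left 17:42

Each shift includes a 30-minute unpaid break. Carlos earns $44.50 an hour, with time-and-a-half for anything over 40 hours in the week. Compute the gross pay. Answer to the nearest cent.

$2446.39

Mon: 11:26–22:49 = 11 h 23 min; less 30 min break → 10 h 53 min
Tue: 09:29–17:22 = 7 h 53 min; less 30 min break → 7 h 23 min
Wed: 07:36–14:37 = 7 h 1 min; less 30 min break → 6 h 31 min
Thu: 06:09–14:48 = 8 h 39 min; less 30 min break → 8 h 9 min
Fri: 08:46–18:02 = 9 h 16 min; less 30 min break → 8 h 46 min
Sat: 08:55–17:42 = 8 h 47 min; less 30 min break → 8 h 17 min
Total worked: 49 h 59 min = 2999 min.
Regular 40 h 0 min = 2400 min at $44.50/h; overtime 9 h 59 min = 599 min at $66.75/h.
Pay = (2400 × $44.50 + 599 × $66.75) ÷ 60 = $2446.39.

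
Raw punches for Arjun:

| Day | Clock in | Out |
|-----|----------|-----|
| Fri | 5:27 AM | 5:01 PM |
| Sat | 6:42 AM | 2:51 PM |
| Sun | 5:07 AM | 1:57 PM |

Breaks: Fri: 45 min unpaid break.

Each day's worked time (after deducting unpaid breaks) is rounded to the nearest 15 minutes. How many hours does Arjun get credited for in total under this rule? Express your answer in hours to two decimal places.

Fri: 5:27 AM–5:01 PM = 11 h 34 min − 45 min = 10 h 49 min → rounds to 10 h 45 min
Sat: 6:42 AM–2:51 PM = 8 h 9 min → rounds to 8 h 15 min
Sun: 5:07 AM–1:57 PM = 8 h 50 min → rounds to 8 h 45 min
Total credited: 27 h 45 min.

27.75 hours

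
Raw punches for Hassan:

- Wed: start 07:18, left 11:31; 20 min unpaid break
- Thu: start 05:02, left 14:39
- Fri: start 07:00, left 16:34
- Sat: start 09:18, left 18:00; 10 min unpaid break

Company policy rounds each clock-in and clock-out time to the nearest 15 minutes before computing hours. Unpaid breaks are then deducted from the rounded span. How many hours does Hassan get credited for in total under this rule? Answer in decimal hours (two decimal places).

Wed: in 07:18→07:15, out 11:31→11:30; 4 h 15 min − 20 min = 3 h 55 min
Thu: in 05:02→05:00, out 14:39→14:45; 9 h 45 min
Fri: in 07:00→07:00, out 16:34→16:30; 9 h 30 min
Sat: in 09:18→09:15, out 18:00→18:00; 8 h 45 min − 10 min = 8 h 35 min
Total credited: 31 h 45 min.

31.75 hours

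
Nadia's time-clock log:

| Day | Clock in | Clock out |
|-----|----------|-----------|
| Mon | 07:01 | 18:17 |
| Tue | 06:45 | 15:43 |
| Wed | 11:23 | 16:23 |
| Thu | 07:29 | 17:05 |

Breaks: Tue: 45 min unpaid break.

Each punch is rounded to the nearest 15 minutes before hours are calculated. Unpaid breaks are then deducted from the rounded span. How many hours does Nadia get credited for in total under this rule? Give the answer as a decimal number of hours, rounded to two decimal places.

Mon: in 07:01→07:00, out 18:17→18:15; 11 h 15 min
Tue: in 06:45→06:45, out 15:43→15:45; 9 h 0 min − 45 min = 8 h 15 min
Wed: in 11:23→11:30, out 16:23→16:30; 5 h 0 min
Thu: in 07:29→07:30, out 17:05→17:00; 9 h 30 min
Total credited: 34 h 0 min.

34.00 hours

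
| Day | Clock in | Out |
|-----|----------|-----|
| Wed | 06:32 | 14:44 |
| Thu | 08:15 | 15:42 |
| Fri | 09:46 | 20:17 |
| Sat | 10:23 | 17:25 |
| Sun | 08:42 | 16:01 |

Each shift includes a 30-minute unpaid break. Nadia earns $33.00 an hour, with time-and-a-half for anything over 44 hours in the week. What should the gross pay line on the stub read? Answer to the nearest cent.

Wed: 06:32–14:44 = 8 h 12 min; less 30 min break → 7 h 42 min
Thu: 08:15–15:42 = 7 h 27 min; less 30 min break → 6 h 57 min
Fri: 09:46–20:17 = 10 h 31 min; less 30 min break → 10 h 1 min
Sat: 10:23–17:25 = 7 h 2 min; less 30 min break → 6 h 32 min
Sun: 08:42–16:01 = 7 h 19 min; less 30 min break → 6 h 49 min
Total worked: 38 h 1 min = 2281 min.
Regular 38 h 1 min = 2281 min at $33.00/h; overtime 0 h 0 min = 0 min at $49.50/h.
Pay = (2281 × $33.00 + 0 × $49.50) ÷ 60 = $1254.55.

$1254.55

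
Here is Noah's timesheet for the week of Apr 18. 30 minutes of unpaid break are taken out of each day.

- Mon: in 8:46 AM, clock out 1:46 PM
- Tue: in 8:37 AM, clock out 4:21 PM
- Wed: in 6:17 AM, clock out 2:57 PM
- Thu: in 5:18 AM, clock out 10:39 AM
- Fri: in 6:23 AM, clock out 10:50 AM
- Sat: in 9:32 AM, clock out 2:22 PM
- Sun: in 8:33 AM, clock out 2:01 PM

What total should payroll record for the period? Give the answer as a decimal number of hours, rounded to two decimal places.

Mon: 8:46 AM–1:46 PM = 5 h 0 min; less 30 min break → 4 h 30 min
Tue: 8:37 AM–4:21 PM = 7 h 44 min; less 30 min break → 7 h 14 min
Wed: 6:17 AM–2:57 PM = 8 h 40 min; less 30 min break → 8 h 10 min
Thu: 5:18 AM–10:39 AM = 5 h 21 min; less 30 min break → 4 h 51 min
Fri: 6:23 AM–10:50 AM = 4 h 27 min; less 30 min break → 3 h 57 min
Sat: 9:32 AM–2:22 PM = 4 h 50 min; less 30 min break → 4 h 20 min
Sun: 8:33 AM–2:01 PM = 5 h 28 min; less 30 min break → 4 h 58 min
Total: 4 h 30 min + 7 h 14 min + 8 h 10 min + 4 h 51 min + 3 h 57 min + 4 h 20 min + 4 h 58 min = 38 h 0 min.

38.00 hours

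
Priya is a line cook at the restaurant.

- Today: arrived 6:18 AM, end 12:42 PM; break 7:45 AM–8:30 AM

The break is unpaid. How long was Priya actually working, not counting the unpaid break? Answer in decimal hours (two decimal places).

5.65 hours

Today: 6:18 AM–12:42 PM = 6 h 24 min; less 45 min break → 5 h 39 min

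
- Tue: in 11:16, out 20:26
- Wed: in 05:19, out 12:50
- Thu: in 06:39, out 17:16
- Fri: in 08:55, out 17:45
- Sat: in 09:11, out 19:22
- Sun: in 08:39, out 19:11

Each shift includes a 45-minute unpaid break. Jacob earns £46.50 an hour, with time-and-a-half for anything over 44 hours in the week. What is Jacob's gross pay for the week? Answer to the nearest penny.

Tue: 11:16–20:26 = 9 h 10 min; less 45 min break → 8 h 25 min
Wed: 05:19–12:50 = 7 h 31 min; less 45 min break → 6 h 46 min
Thu: 06:39–17:16 = 10 h 37 min; less 45 min break → 9 h 52 min
Fri: 08:55–17:45 = 8 h 50 min; less 45 min break → 8 h 5 min
Sat: 09:11–19:22 = 10 h 11 min; less 45 min break → 9 h 26 min
Sun: 08:39–19:11 = 10 h 32 min; less 45 min break → 9 h 47 min
Total worked: 52 h 21 min = 3141 min.
Regular 44 h 0 min = 2640 min at £46.50/h; overtime 8 h 21 min = 501 min at £69.75/h.
Pay = (2640 × £46.50 + 501 × £69.75) ÷ 60 = £2628.41.

£2628.41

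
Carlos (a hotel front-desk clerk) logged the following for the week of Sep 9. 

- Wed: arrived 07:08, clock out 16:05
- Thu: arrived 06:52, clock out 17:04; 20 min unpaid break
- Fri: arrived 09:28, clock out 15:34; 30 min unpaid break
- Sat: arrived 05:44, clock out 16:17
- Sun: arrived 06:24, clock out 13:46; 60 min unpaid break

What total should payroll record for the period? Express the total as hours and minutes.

41 h 20 min

Wed: 07:08–16:05 = 8 h 57 min
Thu: 06:52–17:04 = 10 h 12 min; less 20 min break → 9 h 52 min
Fri: 09:28–15:34 = 6 h 6 min; less 30 min break → 5 h 36 min
Sat: 05:44–16:17 = 10 h 33 min
Sun: 06:24–13:46 = 7 h 22 min; less 60 min break → 6 h 22 min
Total: 8 h 57 min + 9 h 52 min + 5 h 36 min + 10 h 33 min + 6 h 22 min = 41 h 20 min.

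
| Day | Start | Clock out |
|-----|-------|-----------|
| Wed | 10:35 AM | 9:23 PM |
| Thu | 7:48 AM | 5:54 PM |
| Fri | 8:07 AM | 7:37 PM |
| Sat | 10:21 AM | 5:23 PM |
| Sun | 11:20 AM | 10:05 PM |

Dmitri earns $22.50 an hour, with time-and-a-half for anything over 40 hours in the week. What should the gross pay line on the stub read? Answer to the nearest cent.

$1243.69

Wed: 10:35 AM–9:23 PM = 10 h 48 min
Thu: 7:48 AM–5:54 PM = 10 h 6 min
Fri: 8:07 AM–7:37 PM = 11 h 30 min
Sat: 10:21 AM–5:23 PM = 7 h 2 min
Sun: 11:20 AM–10:05 PM = 10 h 45 min
Total worked: 50 h 11 min = 3011 min.
Regular 40 h 0 min = 2400 min at $22.50/h; overtime 10 h 11 min = 611 min at $33.75/h.
Pay = (2400 × $22.50 + 611 × $33.75) ÷ 60 = $1243.69.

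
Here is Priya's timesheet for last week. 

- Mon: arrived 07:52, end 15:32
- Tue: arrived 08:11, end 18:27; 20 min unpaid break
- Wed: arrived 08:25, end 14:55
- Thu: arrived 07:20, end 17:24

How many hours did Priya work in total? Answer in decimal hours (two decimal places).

Mon: 07:52–15:32 = 7 h 40 min
Tue: 08:11–18:27 = 10 h 16 min; less 20 min break → 9 h 56 min
Wed: 08:25–14:55 = 6 h 30 min
Thu: 07:20–17:24 = 10 h 4 min
Total: 7 h 40 min + 9 h 56 min + 6 h 30 min + 10 h 4 min = 34 h 10 min.

34.17 hours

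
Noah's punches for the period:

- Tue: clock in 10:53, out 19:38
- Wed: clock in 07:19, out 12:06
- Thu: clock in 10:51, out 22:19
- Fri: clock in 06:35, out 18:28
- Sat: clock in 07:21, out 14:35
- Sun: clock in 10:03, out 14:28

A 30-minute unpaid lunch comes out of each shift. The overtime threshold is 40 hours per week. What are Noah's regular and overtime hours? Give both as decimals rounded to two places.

Tue: 10:53–19:38 = 8 h 45 min; less 30 min break → 8 h 15 min
Wed: 07:19–12:06 = 4 h 47 min; less 30 min break → 4 h 17 min
Thu: 10:51–22:19 = 11 h 28 min; less 30 min break → 10 h 58 min
Fri: 06:35–18:28 = 11 h 53 min; less 30 min break → 11 h 23 min
Sat: 07:21–14:35 = 7 h 14 min; less 30 min break → 6 h 44 min
Sun: 10:03–14:28 = 4 h 25 min; less 30 min break → 3 h 55 min
Total worked: 45 h 32 min = 45.53 h.
Threshold 40 h → overtime 5 h 32 min, regular 40 h 0 min.

Regular 40.00 hours, overtime 5.53 hours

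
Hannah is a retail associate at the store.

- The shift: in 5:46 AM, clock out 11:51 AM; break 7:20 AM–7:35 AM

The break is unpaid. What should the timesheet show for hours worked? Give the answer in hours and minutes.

The shift: 5:46 AM–11:51 AM = 6 h 5 min; less 15 min break → 5 h 50 min

5 h 50 min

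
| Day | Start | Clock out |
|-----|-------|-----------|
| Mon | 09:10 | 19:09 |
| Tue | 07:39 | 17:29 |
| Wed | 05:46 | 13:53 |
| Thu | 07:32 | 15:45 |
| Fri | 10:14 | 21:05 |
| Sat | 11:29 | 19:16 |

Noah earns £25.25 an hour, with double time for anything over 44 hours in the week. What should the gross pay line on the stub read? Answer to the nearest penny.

£1655.56

Mon: 09:10–19:09 = 9 h 59 min
Tue: 07:39–17:29 = 9 h 50 min
Wed: 05:46–13:53 = 8 h 7 min
Thu: 07:32–15:45 = 8 h 13 min
Fri: 10:14–21:05 = 10 h 51 min
Sat: 11:29–19:16 = 7 h 47 min
Total worked: 54 h 47 min = 3287 min.
Regular 44 h 0 min = 2640 min at £25.25/h; overtime 10 h 47 min = 647 min at £50.50/h.
Pay = (2640 × £25.25 + 647 × £50.50) ÷ 60 = £1655.56.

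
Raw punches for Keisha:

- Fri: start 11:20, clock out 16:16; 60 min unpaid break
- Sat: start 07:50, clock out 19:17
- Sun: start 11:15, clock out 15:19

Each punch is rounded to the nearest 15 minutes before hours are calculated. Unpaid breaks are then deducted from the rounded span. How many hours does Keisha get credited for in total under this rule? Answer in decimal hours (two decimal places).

19.50 hours

Fri: in 11:20→11:15, out 16:16→16:15; 5 h 0 min − 60 min = 4 h 0 min
Sat: in 07:50→07:45, out 19:17→19:15; 11 h 30 min
Sun: in 11:15→11:15, out 15:19→15:15; 4 h 0 min
Total credited: 19 h 30 min.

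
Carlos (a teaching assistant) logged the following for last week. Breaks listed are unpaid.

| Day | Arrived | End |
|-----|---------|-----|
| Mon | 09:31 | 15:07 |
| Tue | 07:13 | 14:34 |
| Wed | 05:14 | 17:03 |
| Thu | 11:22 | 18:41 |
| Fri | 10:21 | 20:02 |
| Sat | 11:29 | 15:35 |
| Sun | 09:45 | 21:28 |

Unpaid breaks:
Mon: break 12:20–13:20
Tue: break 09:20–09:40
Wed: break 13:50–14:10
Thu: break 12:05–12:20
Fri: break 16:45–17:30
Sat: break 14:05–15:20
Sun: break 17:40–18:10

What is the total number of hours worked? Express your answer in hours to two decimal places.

Mon: 09:31–15:07 = 5 h 36 min; less 60 min break → 4 h 36 min
Tue: 07:13–14:34 = 7 h 21 min; less 20 min break → 7 h 1 min
Wed: 05:14–17:03 = 11 h 49 min; less 20 min break → 11 h 29 min
Thu: 11:22–18:41 = 7 h 19 min; less 15 min break → 7 h 4 min
Fri: 10:21–20:02 = 9 h 41 min; less 45 min break → 8 h 56 min
Sat: 11:29–15:35 = 4 h 6 min; less 75 min break → 2 h 51 min
Sun: 09:45–21:28 = 11 h 43 min; less 30 min break → 11 h 13 min
Total: 4 h 36 min + 7 h 1 min + 11 h 29 min + 7 h 4 min + 8 h 56 min + 2 h 51 min + 11 h 13 min = 53 h 10 min.

53.17 hours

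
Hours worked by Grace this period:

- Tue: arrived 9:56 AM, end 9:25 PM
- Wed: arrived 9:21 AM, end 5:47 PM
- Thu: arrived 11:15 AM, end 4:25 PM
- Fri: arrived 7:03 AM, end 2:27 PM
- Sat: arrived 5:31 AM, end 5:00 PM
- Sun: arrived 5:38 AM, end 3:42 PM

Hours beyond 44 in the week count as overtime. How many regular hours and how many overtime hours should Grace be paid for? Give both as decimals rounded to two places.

Regular 44.00 hours, overtime 10.03 hours

Tue: 9:56 AM–9:25 PM = 11 h 29 min
Wed: 9:21 AM–5:47 PM = 8 h 26 min
Thu: 11:15 AM–4:25 PM = 5 h 10 min
Fri: 7:03 AM–2:27 PM = 7 h 24 min
Sat: 5:31 AM–5:00 PM = 11 h 29 min
Sun: 5:38 AM–3:42 PM = 10 h 4 min
Total worked: 54 h 2 min = 54.03 h.
Threshold 44 h → overtime 10 h 2 min, regular 44 h 0 min.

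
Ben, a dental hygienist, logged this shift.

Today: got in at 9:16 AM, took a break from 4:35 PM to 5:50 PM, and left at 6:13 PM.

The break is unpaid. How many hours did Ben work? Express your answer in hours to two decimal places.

7.70 hours

Today: 9:16 AM–6:13 PM = 8 h 57 min; less 75 min break → 7 h 42 min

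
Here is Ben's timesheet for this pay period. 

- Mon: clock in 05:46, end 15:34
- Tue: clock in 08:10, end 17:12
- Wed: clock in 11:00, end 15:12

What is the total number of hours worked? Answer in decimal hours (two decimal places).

23.03 hours

Mon: 05:46–15:34 = 9 h 48 min
Tue: 08:10–17:12 = 9 h 2 min
Wed: 11:00–15:12 = 4 h 12 min
Total: 9 h 48 min + 9 h 2 min + 4 h 12 min = 23 h 2 min.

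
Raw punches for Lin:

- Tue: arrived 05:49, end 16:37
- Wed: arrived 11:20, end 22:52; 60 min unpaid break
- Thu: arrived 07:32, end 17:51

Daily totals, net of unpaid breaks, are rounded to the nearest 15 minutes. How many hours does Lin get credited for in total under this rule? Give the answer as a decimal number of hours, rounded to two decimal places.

31.50 hours

Tue: 05:49–16:37 = 10 h 48 min → rounds to 10 h 45 min
Wed: 11:20–22:52 = 11 h 32 min − 60 min = 10 h 32 min → rounds to 10 h 30 min
Thu: 07:32–17:51 = 10 h 19 min → rounds to 10 h 15 min
Total credited: 31 h 30 min.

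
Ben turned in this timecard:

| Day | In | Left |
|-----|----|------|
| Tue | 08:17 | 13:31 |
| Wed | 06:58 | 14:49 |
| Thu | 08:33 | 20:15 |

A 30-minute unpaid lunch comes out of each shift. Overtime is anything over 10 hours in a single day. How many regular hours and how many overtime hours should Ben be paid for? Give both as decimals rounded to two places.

Regular 22.08 hours, overtime 1.20 hours

Tue: 08:17–13:31 = 5 h 14 min; less 30 min break → 4 h 44 min
Wed: 06:58–14:49 = 7 h 51 min; less 30 min break → 7 h 21 min
Thu: 08:33–20:15 = 11 h 42 min; less 30 min break → 11 h 12 min
Tue reg 4 h 44 min / OT 0 h 0 min; Wed reg 7 h 21 min / OT 0 h 0 min; Thu reg 10 h 0 min / OT 1 h 12 min.
Totals: regular 22 h 5 min, overtime 1 h 12 min.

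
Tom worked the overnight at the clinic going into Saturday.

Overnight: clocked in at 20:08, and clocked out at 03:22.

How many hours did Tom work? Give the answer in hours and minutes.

Overnight: 20:08 → midnight = 3 h 52 min; midnight → 03:22 = 3 h 22 min; span 7 h 14 min

7 h 14 min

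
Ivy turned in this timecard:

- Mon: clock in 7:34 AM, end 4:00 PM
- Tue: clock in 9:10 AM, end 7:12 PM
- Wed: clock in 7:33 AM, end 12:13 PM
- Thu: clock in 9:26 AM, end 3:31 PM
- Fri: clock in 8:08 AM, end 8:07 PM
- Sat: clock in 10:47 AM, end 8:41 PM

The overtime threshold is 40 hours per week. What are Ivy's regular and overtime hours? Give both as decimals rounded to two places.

Regular 40.00 hours, overtime 11.10 hours

Mon: 7:34 AM–4:00 PM = 8 h 26 min
Tue: 9:10 AM–7:12 PM = 10 h 2 min
Wed: 7:33 AM–12:13 PM = 4 h 40 min
Thu: 9:26 AM–3:31 PM = 6 h 5 min
Fri: 8:08 AM–8:07 PM = 11 h 59 min
Sat: 10:47 AM–8:41 PM = 9 h 54 min
Total worked: 51 h 6 min = 51.10 h.
Threshold 40 h → overtime 11 h 6 min, regular 40 h 0 min.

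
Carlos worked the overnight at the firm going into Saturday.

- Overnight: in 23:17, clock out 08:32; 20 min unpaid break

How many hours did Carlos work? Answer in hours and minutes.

8 h 55 min

Overnight: 23:17 → midnight = 0 h 43 min; midnight → 08:32 = 8 h 32 min; span 9 h 15 min; less 20 min break → 8 h 55 min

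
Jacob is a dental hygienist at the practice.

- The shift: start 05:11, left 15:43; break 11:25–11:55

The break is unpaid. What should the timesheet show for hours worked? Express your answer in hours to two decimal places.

The shift: 05:11–15:43 = 10 h 32 min; less 30 min break → 10 h 2 min

10.03 hours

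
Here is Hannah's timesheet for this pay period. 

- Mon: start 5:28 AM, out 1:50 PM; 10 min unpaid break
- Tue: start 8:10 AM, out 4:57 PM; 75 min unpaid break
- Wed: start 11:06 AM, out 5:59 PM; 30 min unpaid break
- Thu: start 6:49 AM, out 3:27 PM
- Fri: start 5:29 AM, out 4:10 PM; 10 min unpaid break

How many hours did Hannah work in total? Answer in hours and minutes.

41 h 16 min

Mon: 5:28 AM–1:50 PM = 8 h 22 min; less 10 min break → 8 h 12 min
Tue: 8:10 AM–4:57 PM = 8 h 47 min; less 75 min break → 7 h 32 min
Wed: 11:06 AM–5:59 PM = 6 h 53 min; less 30 min break → 6 h 23 min
Thu: 6:49 AM–3:27 PM = 8 h 38 min
Fri: 5:29 AM–4:10 PM = 10 h 41 min; less 10 min break → 10 h 31 min
Total: 8 h 12 min + 7 h 32 min + 6 h 23 min + 8 h 38 min + 10 h 31 min = 41 h 16 min.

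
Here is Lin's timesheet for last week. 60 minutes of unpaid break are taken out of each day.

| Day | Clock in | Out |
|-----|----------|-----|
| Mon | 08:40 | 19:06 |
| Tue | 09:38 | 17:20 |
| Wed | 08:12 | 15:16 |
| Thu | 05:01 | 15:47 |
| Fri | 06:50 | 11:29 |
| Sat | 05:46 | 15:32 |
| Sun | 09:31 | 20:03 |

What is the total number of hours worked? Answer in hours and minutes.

53 h 55 min

Mon: 08:40–19:06 = 10 h 26 min; less 60 min break → 9 h 26 min
Tue: 09:38–17:20 = 7 h 42 min; less 60 min break → 6 h 42 min
Wed: 08:12–15:16 = 7 h 4 min; less 60 min break → 6 h 4 min
Thu: 05:01–15:47 = 10 h 46 min; less 60 min break → 9 h 46 min
Fri: 06:50–11:29 = 4 h 39 min; less 60 min break → 3 h 39 min
Sat: 05:46–15:32 = 9 h 46 min; less 60 min break → 8 h 46 min
Sun: 09:31–20:03 = 10 h 32 min; less 60 min break → 9 h 32 min
Total: 9 h 26 min + 6 h 42 min + 6 h 4 min + 9 h 46 min + 3 h 39 min + 8 h 46 min + 9 h 32 min = 53 h 55 min.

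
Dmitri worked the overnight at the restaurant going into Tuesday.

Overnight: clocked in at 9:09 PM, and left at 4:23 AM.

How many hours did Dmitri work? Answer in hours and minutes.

Overnight: 9:09 PM → midnight = 2 h 51 min; midnight → 4:23 AM = 4 h 23 min; span 7 h 14 min

7 h 14 min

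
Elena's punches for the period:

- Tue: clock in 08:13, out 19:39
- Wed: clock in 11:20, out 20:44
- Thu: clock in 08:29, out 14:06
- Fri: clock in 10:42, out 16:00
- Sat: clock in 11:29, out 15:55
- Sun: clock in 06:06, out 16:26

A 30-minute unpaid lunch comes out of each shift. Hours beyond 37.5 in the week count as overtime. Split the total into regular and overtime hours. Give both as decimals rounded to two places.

Regular 37.50 hours, overtime 6.02 hours

Tue: 08:13–19:39 = 11 h 26 min; less 30 min break → 10 h 56 min
Wed: 11:20–20:44 = 9 h 24 min; less 30 min break → 8 h 54 min
Thu: 08:29–14:06 = 5 h 37 min; less 30 min break → 5 h 7 min
Fri: 10:42–16:00 = 5 h 18 min; less 30 min break → 4 h 48 min
Sat: 11:29–15:55 = 4 h 26 min; less 30 min break → 3 h 56 min
Sun: 06:06–16:26 = 10 h 20 min; less 30 min break → 9 h 50 min
Total worked: 43 h 31 min = 43.52 h.
Threshold 37.5 h → overtime 6 h 1 min, regular 37 h 30 min.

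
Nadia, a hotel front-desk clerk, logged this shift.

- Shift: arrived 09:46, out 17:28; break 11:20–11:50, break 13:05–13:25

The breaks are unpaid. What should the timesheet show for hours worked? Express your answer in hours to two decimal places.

6.87 hours

Shift: 09:46–17:28 = 7 h 42 min; less 50 min break → 6 h 52 min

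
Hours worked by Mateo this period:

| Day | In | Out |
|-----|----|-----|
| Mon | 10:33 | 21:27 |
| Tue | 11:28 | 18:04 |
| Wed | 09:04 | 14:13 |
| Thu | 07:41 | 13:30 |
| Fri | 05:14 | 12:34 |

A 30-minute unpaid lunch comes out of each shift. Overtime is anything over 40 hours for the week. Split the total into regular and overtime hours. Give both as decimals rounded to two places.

Mon: 10:33–21:27 = 10 h 54 min; less 30 min break → 10 h 24 min
Tue: 11:28–18:04 = 6 h 36 min; less 30 min break → 6 h 6 min
Wed: 09:04–14:13 = 5 h 9 min; less 30 min break → 4 h 39 min
Thu: 07:41–13:30 = 5 h 49 min; less 30 min break → 5 h 19 min
Fri: 05:14–12:34 = 7 h 20 min; less 30 min break → 6 h 50 min
Total worked: 33 h 18 min = 33.30 h.
Threshold 40 h → overtime 0 h 0 min, regular 33 h 18 min.

Regular 33.30 hours, overtime 0.00 hours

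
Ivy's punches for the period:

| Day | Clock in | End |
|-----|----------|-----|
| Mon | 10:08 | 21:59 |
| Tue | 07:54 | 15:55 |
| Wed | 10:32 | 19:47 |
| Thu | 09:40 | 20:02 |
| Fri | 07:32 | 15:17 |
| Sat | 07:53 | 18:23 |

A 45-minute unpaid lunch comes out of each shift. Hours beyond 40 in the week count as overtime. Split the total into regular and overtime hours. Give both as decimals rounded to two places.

Mon: 10:08–21:59 = 11 h 51 min; less 45 min break → 11 h 6 min
Tue: 07:54–15:55 = 8 h 1 min; less 45 min break → 7 h 16 min
Wed: 10:32–19:47 = 9 h 15 min; less 45 min break → 8 h 30 min
Thu: 09:40–20:02 = 10 h 22 min; less 45 min break → 9 h 37 min
Fri: 07:32–15:17 = 7 h 45 min; less 45 min break → 7 h 0 min
Sat: 07:53–18:23 = 10 h 30 min; less 45 min break → 9 h 45 min
Total worked: 53 h 14 min = 53.23 h.
Threshold 40 h → overtime 13 h 14 min, regular 40 h 0 min.

Regular 40.00 hours, overtime 13.23 hours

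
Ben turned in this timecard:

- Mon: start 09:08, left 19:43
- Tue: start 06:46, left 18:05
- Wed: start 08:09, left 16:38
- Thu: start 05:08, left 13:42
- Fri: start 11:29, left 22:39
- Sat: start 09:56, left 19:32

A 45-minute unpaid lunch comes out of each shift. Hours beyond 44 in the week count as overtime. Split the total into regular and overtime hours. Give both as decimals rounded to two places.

Mon: 09:08–19:43 = 10 h 35 min; less 45 min break → 9 h 50 min
Tue: 06:46–18:05 = 11 h 19 min; less 45 min break → 10 h 34 min
Wed: 08:09–16:38 = 8 h 29 min; less 45 min break → 7 h 44 min
Thu: 05:08–13:42 = 8 h 34 min; less 45 min break → 7 h 49 min
Fri: 11:29–22:39 = 11 h 10 min; less 45 min break → 10 h 25 min
Sat: 09:56–19:32 = 9 h 36 min; less 45 min break → 8 h 51 min
Total worked: 55 h 13 min = 55.22 h.
Threshold 44 h → overtime 11 h 13 min, regular 44 h 0 min.

Regular 44.00 hours, overtime 11.22 hours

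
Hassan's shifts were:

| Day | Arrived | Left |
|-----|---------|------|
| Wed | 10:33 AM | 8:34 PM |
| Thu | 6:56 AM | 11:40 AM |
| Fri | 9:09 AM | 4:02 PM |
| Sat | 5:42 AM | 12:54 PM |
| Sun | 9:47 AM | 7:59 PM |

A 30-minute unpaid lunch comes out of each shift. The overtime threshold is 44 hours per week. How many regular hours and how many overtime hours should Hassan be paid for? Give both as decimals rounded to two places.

Regular 36.53 hours, overtime 0.00 hours

Wed: 10:33 AM–8:34 PM = 10 h 1 min; less 30 min break → 9 h 31 min
Thu: 6:56 AM–11:40 AM = 4 h 44 min; less 30 min break → 4 h 14 min
Fri: 9:09 AM–4:02 PM = 6 h 53 min; less 30 min break → 6 h 23 min
Sat: 5:42 AM–12:54 PM = 7 h 12 min; less 30 min break → 6 h 42 min
Sun: 9:47 AM–7:59 PM = 10 h 12 min; less 30 min break → 9 h 42 min
Total worked: 36 h 32 min = 36.53 h.
Threshold 44 h → overtime 0 h 0 min, regular 36 h 32 min.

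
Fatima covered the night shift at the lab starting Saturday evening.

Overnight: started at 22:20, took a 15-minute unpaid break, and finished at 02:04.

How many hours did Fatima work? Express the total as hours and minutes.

Overnight: 22:20 → midnight = 1 h 40 min; midnight → 02:04 = 2 h 4 min; span 3 h 44 min; less 15 min break → 3 h 29 min

3 h 29 min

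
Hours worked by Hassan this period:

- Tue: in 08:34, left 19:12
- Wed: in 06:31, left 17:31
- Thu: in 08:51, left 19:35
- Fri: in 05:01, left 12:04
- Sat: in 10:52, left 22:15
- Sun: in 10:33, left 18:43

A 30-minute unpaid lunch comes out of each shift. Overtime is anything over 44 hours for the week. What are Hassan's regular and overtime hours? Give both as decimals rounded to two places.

Tue: 08:34–19:12 = 10 h 38 min; less 30 min break → 10 h 8 min
Wed: 06:31–17:31 = 11 h 0 min; less 30 min break → 10 h 30 min
Thu: 08:51–19:35 = 10 h 44 min; less 30 min break → 10 h 14 min
Fri: 05:01–12:04 = 7 h 3 min; less 30 min break → 6 h 33 min
Sat: 10:52–22:15 = 11 h 23 min; less 30 min break → 10 h 53 min
Sun: 10:33–18:43 = 8 h 10 min; less 30 min break → 7 h 40 min
Total worked: 55 h 58 min = 55.97 h.
Threshold 44 h → overtime 11 h 58 min, regular 44 h 0 min.

Regular 44.00 hours, overtime 11.97 hours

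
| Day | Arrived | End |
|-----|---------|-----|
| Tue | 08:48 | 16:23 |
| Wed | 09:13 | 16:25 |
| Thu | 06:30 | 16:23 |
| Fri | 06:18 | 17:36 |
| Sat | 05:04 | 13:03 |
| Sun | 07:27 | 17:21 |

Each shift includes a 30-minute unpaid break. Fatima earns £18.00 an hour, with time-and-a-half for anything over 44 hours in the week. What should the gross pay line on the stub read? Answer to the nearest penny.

£976.95

Tue: 08:48–16:23 = 7 h 35 min; less 30 min break → 7 h 5 min
Wed: 09:13–16:25 = 7 h 12 min; less 30 min break → 6 h 42 min
Thu: 06:30–16:23 = 9 h 53 min; less 30 min break → 9 h 23 min
Fri: 06:18–17:36 = 11 h 18 min; less 30 min break → 10 h 48 min
Sat: 05:04–13:03 = 7 h 59 min; less 30 min break → 7 h 29 min
Sun: 07:27–17:21 = 9 h 54 min; less 30 min break → 9 h 24 min
Total worked: 50 h 51 min = 3051 min.
Regular 44 h 0 min = 2640 min at £18.00/h; overtime 6 h 51 min = 411 min at £27.00/h.
Pay = (2640 × £18.00 + 411 × £27.00) ÷ 60 = £976.95.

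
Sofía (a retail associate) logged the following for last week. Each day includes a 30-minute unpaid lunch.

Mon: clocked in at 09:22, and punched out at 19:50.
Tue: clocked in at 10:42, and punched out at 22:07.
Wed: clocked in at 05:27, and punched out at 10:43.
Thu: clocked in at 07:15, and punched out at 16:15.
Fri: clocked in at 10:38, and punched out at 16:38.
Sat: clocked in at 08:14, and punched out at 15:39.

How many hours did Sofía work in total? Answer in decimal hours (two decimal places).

Mon: 09:22–19:50 = 10 h 28 min; less 30 min break → 9 h 58 min
Tue: 10:42–22:07 = 11 h 25 min; less 30 min break → 10 h 55 min
Wed: 05:27–10:43 = 5 h 16 min; less 30 min break → 4 h 46 min
Thu: 07:15–16:15 = 9 h 0 min; less 30 min break → 8 h 30 min
Fri: 10:38–16:38 = 6 h 0 min; less 30 min break → 5 h 30 min
Sat: 08:14–15:39 = 7 h 25 min; less 30 min break → 6 h 55 min
Total: 9 h 58 min + 10 h 55 min + 4 h 46 min + 8 h 30 min + 5 h 30 min + 6 h 55 min = 46 h 34 min.

46.57 hours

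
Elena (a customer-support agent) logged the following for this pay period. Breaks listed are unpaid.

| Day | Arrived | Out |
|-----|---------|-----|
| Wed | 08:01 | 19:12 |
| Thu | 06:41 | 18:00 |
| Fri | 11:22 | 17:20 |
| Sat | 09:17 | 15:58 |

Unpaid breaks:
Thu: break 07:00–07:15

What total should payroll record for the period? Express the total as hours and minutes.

34 h 54 min

Wed: 08:01–19:12 = 11 h 11 min
Thu: 06:41–18:00 = 11 h 19 min; less 15 min break → 11 h 4 min
Fri: 11:22–17:20 = 5 h 58 min
Sat: 09:17–15:58 = 6 h 41 min
Total: 11 h 11 min + 11 h 4 min + 5 h 58 min + 6 h 41 min = 34 h 54 min.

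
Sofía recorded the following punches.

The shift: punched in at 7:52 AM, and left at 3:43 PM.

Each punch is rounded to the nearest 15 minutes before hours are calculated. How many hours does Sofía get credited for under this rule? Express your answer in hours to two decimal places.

8.00 hours

The shift: in 7:52 AM→7:45 AM, out 3:43 PM→3:45 PM; 8 h 0 min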